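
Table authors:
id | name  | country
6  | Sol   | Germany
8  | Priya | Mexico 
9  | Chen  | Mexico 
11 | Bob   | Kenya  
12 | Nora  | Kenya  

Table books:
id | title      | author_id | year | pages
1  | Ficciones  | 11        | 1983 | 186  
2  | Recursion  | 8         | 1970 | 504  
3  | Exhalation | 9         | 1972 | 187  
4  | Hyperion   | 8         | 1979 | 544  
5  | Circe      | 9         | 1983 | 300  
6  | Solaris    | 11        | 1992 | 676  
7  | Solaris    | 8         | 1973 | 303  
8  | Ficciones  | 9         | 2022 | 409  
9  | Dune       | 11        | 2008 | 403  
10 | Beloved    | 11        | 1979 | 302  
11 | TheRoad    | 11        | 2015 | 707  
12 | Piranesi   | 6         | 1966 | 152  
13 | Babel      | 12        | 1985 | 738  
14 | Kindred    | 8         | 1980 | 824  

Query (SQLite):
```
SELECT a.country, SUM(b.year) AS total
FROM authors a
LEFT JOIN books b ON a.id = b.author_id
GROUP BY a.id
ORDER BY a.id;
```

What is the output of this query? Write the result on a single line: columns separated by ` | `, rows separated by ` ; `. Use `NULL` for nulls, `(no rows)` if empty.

Germany | 1966 ; Mexico | 7902 ; Mexico | 5977 ; Kenya | 9977 ; Kenya | 1985

LEFT JOIN keeps every authors row; unmatched ones get NULL for books columns.
Group by authors.id and compute SUM(b.year). SUM over an all-NULL group is NULL.
  6: ids {12} → SUM(b.year)=1966
  8: ids {2, 4, 7, 14} → SUM(b.year)=7902
  9: ids {3, 5, 8} → SUM(b.year)=5977
  11: ids {1, 6, 9, 10, 11} → SUM(b.year)=9977
  12: ids {13} → SUM(b.year)=1985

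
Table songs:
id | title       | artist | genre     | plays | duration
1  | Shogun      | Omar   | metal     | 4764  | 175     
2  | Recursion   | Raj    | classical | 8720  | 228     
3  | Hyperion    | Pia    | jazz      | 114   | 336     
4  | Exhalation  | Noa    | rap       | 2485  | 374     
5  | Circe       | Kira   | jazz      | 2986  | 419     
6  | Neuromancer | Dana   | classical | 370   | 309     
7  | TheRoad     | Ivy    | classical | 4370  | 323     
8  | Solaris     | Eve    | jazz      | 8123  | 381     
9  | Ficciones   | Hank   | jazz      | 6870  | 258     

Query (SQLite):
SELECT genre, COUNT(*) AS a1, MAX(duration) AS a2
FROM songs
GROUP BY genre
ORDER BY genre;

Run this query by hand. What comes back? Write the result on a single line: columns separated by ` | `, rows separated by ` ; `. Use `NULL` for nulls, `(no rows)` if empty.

classical | 3 | 323 ; jazz | 4 | 419 ; metal | 1 | 175 ; rap | 1 | 374

Group songs by genre.
Per group compute: COUNT(*), MAX(duration).
  classical: ids {2, 6, 7} → COUNT(*)=3, MAX(duration)=323
  jazz: ids {3, 5, 8, 9} → COUNT(*)=4, MAX(duration)=419
  metal: ids {1} → COUNT(*)=1, MAX(duration)=175
  rap: ids {4} → COUNT(*)=1, MAX(duration)=374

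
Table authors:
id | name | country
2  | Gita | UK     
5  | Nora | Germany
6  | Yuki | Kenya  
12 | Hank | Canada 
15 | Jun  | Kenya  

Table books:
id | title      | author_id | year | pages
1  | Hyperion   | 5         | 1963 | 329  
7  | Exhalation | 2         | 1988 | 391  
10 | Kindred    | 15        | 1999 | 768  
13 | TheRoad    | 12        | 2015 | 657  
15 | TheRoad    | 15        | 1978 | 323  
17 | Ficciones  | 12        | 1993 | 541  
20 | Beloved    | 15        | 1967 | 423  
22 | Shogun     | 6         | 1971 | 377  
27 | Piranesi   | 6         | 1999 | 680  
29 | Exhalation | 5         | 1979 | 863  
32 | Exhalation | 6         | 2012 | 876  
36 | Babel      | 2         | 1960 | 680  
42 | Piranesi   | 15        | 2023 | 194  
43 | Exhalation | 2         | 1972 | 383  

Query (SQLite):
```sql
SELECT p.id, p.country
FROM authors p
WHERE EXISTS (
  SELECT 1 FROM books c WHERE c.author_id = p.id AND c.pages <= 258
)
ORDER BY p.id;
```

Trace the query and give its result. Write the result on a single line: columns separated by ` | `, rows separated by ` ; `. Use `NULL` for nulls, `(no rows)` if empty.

15 | Kenya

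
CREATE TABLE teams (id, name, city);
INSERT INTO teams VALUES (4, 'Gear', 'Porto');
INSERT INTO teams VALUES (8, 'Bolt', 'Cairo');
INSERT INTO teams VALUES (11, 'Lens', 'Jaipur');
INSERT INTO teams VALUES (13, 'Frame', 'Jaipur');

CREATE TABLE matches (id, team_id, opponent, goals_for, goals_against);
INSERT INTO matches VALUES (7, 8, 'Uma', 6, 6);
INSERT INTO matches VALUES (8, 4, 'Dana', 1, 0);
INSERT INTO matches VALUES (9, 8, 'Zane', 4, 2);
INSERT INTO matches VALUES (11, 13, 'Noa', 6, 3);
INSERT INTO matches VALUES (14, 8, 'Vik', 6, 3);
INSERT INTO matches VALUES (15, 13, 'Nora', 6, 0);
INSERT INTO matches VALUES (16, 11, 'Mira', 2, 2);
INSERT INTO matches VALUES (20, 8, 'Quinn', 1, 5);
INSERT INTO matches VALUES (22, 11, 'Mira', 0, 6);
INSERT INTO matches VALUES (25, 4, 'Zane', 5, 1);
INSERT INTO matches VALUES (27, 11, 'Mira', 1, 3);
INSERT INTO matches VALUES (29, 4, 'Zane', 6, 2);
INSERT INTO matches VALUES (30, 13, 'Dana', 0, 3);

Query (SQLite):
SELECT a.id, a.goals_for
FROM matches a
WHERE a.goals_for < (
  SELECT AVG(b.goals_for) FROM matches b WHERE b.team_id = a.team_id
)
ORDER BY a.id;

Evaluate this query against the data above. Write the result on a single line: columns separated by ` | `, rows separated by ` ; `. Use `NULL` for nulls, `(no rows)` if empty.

8 | 1 ; 9 | 4 ; 20 | 1 ; 22 | 0 ; 30 | 0

For each matches row a, compute AVG(goals_for) over rows sharing a.team_id.
Keep row a if a.goals_for < that per-group AVG.
  team_id=4: AVG(goals_for) = 4.0
  team_id=8: AVG(goals_for) = 4.25
  team_id=11: AVG(goals_for) = 1.0
  team_id=13: AVG(goals_for) = 4.0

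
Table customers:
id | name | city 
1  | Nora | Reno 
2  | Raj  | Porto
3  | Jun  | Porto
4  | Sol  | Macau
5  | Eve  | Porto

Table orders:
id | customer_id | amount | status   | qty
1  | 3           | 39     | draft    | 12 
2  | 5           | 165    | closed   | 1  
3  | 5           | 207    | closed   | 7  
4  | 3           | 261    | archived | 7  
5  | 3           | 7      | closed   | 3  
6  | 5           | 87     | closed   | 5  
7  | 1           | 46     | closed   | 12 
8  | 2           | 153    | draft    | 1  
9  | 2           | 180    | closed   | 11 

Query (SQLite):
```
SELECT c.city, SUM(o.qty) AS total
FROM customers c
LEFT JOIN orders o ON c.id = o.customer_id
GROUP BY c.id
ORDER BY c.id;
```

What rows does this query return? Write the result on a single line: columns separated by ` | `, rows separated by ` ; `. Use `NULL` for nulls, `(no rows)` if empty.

Reno | 12 ; Porto | 12 ; Porto | 22 ; Macau | NULL ; Porto | 13

LEFT JOIN keeps every customers row; unmatched ones get NULL for orders columns.
Group by customers.id and compute SUM(o.qty). SUM over an all-NULL group is NULL.
  1: ids {7} → SUM(o.qty)=12
  2: ids {8, 9} → SUM(o.qty)=12
  3: ids {1, 4, 5} → SUM(o.qty)=22
  4: ids {—} → SUM(o.qty)=NULL
  5: ids {2, 3, 6} → SUM(o.qty)=13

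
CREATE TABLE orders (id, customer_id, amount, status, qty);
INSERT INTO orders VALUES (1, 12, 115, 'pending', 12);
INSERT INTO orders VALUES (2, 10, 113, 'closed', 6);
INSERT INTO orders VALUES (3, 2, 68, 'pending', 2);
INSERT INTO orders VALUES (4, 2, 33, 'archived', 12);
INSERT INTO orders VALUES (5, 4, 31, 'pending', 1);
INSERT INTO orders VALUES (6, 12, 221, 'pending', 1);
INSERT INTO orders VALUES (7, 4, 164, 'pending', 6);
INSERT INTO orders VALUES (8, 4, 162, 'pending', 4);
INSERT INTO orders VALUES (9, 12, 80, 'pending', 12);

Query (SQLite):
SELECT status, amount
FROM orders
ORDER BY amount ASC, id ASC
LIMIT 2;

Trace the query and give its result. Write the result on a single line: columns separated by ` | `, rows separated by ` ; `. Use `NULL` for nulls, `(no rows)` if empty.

pending | 31 ; archived | 33

Sort by amount asc, tiebreak id asc: (31, id=5), (33, id=4), (68, id=3), (80, id=9), (113, id=2) …. Take first 2.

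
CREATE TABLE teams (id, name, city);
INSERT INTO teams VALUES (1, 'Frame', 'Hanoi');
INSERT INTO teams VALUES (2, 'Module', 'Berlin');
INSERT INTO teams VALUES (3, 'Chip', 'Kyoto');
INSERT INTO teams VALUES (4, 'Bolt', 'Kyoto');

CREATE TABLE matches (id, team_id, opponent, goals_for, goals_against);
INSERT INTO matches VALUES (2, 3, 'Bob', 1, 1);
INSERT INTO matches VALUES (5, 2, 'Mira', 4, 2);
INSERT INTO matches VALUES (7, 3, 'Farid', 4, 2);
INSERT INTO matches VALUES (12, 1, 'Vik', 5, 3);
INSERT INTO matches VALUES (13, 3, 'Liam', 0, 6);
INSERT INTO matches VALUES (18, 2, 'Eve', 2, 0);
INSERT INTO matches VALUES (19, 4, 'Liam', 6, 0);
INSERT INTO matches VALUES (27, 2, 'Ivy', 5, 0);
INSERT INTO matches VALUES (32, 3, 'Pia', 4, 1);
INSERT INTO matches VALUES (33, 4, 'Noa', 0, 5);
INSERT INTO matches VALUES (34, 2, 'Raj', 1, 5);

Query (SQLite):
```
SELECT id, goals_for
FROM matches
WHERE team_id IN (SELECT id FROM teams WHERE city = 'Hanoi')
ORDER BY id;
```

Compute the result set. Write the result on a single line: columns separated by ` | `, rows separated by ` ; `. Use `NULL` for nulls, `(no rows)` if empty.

12 | 5

Inner query: teams.id where city = 'Hanoi'.
Outer: keep matches rows whose team_id is in that set.
Inner query → {1}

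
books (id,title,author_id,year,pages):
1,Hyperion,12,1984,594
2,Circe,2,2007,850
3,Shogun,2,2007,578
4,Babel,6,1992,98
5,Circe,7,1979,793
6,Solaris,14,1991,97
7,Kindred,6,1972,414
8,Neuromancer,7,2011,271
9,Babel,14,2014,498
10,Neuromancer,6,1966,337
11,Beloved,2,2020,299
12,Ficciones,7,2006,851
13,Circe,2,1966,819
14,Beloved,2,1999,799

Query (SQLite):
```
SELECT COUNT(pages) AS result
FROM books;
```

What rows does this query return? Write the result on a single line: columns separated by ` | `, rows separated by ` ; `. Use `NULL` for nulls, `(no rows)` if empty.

14

All pages values: [594, 850, 578, 98, 793, 97, 414, 271, 498, 337, 299, 851, 819, 799].
COUNT(pages) counts non-NULL values → 14.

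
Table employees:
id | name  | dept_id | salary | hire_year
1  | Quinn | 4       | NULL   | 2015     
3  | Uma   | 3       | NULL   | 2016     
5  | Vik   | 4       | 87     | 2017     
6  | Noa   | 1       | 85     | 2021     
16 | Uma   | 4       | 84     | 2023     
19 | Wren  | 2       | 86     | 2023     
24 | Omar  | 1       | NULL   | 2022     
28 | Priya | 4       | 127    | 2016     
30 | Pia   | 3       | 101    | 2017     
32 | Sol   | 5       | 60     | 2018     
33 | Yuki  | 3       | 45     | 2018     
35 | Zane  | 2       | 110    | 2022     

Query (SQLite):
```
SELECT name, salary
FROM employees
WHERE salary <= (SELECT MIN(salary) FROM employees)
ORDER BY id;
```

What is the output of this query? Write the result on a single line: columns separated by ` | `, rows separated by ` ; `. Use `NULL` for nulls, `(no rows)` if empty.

Scalar subquery: MIN(salary) over all employees rows = 45.
Keep rows where salary <= that value.

Yuki | 45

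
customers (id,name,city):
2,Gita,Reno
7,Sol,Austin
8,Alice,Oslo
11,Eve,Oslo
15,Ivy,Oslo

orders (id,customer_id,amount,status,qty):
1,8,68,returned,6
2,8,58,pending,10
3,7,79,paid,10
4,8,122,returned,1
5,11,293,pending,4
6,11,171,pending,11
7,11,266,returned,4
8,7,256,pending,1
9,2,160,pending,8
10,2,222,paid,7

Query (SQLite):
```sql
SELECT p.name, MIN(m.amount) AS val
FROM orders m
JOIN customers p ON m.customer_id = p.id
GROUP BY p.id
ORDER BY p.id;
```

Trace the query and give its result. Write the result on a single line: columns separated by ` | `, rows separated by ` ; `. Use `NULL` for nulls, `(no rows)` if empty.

Join each orders row to its customers via customer_id.
Group joined rows by customers.id; compute MIN(m.amount) per group.
  2: ids {9, 10} → MIN(m.amount)=160
  7: ids {3, 8} → MIN(m.amount)=79
  8: ids {1, 2, 4} → MIN(m.amount)=58
  11: ids {5, 6, 7} → MIN(m.amount)=171

Gita | 160 ; Sol | 79 ; Alice | 58 ; Eve | 171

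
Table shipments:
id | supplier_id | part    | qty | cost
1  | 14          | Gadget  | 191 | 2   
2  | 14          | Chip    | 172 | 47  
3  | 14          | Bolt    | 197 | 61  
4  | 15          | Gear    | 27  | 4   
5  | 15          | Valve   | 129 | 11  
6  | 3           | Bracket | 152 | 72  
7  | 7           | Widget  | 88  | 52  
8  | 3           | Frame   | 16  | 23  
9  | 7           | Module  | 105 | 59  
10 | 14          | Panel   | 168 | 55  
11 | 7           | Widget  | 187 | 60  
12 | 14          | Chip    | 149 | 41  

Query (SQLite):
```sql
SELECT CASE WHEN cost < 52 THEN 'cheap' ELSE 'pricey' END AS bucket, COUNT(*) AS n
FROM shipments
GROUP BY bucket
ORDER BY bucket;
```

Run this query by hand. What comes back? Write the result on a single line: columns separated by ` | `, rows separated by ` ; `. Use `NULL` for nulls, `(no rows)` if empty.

cheap | 6 ; pricey | 6

Bucket rows by cost < 52 → 'cheap' else 'pricey'; count each bucket.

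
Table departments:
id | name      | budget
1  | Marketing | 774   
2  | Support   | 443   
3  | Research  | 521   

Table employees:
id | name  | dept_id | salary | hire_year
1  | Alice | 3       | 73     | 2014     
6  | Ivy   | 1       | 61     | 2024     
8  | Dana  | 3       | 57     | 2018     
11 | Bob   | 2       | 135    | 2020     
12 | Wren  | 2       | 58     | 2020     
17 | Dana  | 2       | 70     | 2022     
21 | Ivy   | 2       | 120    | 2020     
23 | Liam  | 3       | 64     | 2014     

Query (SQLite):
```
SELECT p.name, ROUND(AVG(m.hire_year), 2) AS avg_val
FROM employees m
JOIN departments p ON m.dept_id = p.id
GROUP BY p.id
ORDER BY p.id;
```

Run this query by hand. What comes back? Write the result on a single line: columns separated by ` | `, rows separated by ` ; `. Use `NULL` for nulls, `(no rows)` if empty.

Join each employees row to its departments via dept_id.
Group joined rows by departments.id; compute ROUND(AVG(m.hire_year), 2) per group.
  1: ids {6} → ROUND(AVG(m.hire_year), 2)=2024
  2: ids {11, 12, 17, 21} → ROUND(AVG(m.hire_year), 2)=2020.5
  3: ids {1, 8, 23} → ROUND(AVG(m.hire_year), 2)=2015.33

Marketing | 2024 ; Support | 2020.5 ; Research | 2015.33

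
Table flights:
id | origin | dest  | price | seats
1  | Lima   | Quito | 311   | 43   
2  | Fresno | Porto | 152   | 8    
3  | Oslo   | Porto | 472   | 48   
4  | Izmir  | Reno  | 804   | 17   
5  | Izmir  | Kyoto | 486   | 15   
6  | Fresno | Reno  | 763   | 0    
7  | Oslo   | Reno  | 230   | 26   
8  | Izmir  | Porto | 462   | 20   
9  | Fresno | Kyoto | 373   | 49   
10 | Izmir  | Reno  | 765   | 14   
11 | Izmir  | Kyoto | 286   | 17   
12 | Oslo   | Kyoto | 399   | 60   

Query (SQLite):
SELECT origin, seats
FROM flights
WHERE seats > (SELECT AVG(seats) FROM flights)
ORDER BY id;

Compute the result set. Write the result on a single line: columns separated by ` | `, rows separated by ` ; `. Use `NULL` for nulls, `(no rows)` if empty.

Scalar subquery: AVG(seats) over all flights rows = 26.416667 (≈; comparison uses full precision).
Keep rows where seats > that value.

Lima | 43 ; Oslo | 48 ; Fresno | 49 ; Oslo | 60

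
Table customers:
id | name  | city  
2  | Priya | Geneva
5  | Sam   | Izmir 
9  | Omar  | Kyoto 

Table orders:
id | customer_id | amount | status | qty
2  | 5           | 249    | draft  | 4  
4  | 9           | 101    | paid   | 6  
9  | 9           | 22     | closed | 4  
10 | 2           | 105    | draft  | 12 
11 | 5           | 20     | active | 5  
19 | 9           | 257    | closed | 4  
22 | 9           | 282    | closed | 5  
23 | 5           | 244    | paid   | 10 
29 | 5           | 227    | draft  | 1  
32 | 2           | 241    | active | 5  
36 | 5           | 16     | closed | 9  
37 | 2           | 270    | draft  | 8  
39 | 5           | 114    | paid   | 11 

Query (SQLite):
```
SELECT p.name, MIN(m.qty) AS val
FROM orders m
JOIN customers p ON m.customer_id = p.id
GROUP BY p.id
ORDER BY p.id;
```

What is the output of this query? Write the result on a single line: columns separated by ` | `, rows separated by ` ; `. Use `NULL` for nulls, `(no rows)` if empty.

Priya | 5 ; Sam | 1 ; Omar | 4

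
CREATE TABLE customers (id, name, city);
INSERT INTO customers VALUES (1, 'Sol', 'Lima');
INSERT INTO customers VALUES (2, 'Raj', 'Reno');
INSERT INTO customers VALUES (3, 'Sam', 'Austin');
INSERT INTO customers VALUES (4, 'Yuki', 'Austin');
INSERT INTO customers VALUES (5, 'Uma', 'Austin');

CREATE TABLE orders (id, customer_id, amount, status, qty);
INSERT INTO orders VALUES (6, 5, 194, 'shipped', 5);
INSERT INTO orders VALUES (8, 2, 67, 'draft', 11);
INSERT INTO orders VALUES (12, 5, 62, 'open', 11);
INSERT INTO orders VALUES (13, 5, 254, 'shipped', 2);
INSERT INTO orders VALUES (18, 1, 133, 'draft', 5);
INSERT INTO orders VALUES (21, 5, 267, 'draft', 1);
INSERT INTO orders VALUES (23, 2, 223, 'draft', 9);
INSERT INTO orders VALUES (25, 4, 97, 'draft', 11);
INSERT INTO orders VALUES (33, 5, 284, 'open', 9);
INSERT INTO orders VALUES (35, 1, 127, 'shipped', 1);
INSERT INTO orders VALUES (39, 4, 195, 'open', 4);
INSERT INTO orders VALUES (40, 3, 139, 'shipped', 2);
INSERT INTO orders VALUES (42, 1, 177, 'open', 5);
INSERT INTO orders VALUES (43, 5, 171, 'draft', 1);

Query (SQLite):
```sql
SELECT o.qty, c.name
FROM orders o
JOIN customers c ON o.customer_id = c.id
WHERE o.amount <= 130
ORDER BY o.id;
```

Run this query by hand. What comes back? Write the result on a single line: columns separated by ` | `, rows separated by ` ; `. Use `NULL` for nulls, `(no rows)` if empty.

11 | Raj ; 11 | Uma ; 11 | Yuki ; 1 | Sol

Each orders row matches the customers row where customer_id = customers.id.
Then keep rows with o.amount <= 130.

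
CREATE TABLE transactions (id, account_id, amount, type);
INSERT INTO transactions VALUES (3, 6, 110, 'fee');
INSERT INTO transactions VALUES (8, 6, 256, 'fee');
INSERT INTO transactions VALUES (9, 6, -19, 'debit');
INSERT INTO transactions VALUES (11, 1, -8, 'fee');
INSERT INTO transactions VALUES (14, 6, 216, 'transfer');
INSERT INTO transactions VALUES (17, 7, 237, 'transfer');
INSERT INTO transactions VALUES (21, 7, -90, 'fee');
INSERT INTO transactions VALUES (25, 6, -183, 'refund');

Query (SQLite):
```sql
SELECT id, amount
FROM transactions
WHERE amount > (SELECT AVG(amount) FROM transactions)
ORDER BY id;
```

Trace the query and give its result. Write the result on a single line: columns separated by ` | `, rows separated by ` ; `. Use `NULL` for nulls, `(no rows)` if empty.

Scalar subquery: AVG(amount) over all transactions rows = 64.875.
Keep rows where amount > that value.

3 | 110 ; 8 | 256 ; 14 | 216 ; 17 | 237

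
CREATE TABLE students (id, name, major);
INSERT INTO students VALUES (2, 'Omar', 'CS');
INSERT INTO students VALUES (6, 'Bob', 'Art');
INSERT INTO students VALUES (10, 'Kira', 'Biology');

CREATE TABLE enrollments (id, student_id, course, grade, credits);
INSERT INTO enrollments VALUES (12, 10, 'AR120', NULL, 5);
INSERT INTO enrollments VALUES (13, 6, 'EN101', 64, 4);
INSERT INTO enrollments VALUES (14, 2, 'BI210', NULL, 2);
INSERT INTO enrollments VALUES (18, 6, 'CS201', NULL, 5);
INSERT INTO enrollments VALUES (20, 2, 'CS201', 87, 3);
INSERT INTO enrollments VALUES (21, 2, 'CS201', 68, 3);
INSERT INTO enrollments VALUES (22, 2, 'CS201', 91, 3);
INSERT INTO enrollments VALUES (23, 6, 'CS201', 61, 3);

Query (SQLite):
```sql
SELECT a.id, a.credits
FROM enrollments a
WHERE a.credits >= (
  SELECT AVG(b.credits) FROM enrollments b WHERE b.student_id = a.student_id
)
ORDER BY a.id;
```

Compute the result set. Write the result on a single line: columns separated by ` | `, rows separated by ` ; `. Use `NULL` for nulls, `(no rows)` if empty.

12 | 5 ; 13 | 4 ; 18 | 5 ; 20 | 3 ; 21 | 3 ; 22 | 3

For each enrollments row a, compute AVG(credits) over rows sharing a.student_id.
Keep row a if a.credits >= that per-group AVG.
  student_id=2: AVG(credits) = 2.75
  student_id=6: AVG(credits) = 4.0
  student_id=10: AVG(credits) = 5.0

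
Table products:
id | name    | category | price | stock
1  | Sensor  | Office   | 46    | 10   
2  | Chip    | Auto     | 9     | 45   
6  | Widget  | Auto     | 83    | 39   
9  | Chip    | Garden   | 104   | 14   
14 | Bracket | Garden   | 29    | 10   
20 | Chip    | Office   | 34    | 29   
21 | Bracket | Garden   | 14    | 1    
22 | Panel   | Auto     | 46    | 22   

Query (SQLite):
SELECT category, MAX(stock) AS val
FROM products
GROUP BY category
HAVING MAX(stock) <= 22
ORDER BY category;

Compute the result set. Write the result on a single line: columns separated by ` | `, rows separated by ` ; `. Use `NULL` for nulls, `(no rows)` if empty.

Garden | 14

Partition products by category; compute MAX(stock) within each group.
HAVING: keep groups where MAX(stock) <= 22.
  Auto: ids {2, 6, 22} → MAX(stock)=45
  Garden: ids {9, 14, 21} → MAX(stock)=14
  Office: ids {1, 20} → MAX(stock)=29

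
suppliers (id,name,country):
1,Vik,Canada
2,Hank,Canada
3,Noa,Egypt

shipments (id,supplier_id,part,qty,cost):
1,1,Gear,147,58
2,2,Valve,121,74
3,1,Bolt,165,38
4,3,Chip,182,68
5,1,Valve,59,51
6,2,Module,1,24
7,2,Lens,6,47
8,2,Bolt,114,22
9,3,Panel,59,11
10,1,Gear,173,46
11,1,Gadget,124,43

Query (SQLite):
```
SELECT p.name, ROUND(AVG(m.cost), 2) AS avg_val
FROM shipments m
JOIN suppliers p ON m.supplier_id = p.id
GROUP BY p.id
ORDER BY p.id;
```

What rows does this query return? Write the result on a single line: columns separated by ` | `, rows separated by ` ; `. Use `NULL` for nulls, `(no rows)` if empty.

Vik | 47.2 ; Hank | 41.75 ; Noa | 39.5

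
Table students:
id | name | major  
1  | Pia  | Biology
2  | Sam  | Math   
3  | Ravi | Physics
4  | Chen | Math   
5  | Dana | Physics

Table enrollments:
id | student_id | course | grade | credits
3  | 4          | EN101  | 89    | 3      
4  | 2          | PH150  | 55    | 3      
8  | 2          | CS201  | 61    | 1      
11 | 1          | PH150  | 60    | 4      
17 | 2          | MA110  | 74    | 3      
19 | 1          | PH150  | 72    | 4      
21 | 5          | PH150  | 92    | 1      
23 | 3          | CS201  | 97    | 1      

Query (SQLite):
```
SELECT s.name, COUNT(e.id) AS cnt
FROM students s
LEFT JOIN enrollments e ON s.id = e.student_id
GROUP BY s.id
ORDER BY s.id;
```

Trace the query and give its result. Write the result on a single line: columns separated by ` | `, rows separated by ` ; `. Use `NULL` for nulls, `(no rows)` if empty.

LEFT JOIN keeps every students row; unmatched ones get NULL for enrollments columns.
Group by students.id and compute COUNT(e.id). COUNT(col) of an all-NULL group is 0.
  1: ids {11, 19} → COUNT(e.id)=2
  2: ids {4, 8, 17} → COUNT(e.id)=3
  3: ids {23} → COUNT(e.id)=1
  4: ids {3} → COUNT(e.id)=1
  5: ids {21} → COUNT(e.id)=1

Pia | 2 ; Sam | 3 ; Ravi | 1 ; Chen | 1 ; Dana | 1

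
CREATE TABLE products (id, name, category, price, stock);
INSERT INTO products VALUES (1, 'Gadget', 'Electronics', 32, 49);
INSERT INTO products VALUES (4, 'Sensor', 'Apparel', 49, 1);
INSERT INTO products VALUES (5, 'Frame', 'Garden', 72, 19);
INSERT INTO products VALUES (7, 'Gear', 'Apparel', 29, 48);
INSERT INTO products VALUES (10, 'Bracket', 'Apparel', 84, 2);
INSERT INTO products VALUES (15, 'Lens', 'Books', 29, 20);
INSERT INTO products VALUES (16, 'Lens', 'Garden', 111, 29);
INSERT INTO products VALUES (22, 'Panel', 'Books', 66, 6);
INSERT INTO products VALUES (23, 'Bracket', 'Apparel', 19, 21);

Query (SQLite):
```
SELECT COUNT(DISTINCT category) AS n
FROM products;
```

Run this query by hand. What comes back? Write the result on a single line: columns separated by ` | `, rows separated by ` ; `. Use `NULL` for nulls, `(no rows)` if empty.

4

Count distinct non-NULL category values.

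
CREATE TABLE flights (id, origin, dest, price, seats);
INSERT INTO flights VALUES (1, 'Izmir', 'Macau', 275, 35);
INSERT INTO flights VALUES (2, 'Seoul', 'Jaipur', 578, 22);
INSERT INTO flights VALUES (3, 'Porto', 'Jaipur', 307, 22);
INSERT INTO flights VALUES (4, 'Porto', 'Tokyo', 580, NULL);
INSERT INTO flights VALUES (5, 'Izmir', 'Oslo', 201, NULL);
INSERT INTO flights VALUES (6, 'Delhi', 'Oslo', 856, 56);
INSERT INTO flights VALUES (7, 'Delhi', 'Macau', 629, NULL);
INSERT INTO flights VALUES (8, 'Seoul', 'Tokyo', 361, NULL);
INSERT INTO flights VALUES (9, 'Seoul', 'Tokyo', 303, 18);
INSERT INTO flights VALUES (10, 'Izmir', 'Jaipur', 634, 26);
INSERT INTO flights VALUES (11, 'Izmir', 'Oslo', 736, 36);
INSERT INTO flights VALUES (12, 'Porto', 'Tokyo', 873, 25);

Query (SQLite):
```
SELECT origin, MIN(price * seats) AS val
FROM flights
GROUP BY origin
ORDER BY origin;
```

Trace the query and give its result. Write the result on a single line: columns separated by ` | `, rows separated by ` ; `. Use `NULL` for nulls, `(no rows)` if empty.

Delhi | 47936 ; Izmir | 9625 ; Porto | 6754 ; Seoul | 5454

For each row compute price * seats.
Group by origin; take MIN of the expression per group.
  Delhi: ids {6, 7} → MIN(price * seats)=47936
  Izmir: ids {1, 5, 10, 11} → MIN(price * seats)=9625
  Porto: ids {3, 4, 12} → MIN(price * seats)=6754
  Seoul: ids {2, 8, 9} → MIN(price * seats)=5454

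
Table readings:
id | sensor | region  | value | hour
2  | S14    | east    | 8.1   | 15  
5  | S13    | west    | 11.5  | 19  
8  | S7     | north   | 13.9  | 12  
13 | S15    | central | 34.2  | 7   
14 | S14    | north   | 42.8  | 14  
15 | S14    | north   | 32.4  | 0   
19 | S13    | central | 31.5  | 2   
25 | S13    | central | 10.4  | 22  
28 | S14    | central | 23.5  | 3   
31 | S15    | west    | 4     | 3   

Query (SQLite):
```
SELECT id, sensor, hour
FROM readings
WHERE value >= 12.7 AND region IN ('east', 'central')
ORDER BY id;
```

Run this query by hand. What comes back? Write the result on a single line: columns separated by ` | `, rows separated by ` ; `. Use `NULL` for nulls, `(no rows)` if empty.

value >= 12.7: ids {8, 13, 14, 15, 19, 28}
region IN ('east', 'central'): ids {2, 13, 19, 25, 28}
Combine with AND.

13 | S15 | 7 ; 19 | S13 | 2 ; 28 | S14 | 3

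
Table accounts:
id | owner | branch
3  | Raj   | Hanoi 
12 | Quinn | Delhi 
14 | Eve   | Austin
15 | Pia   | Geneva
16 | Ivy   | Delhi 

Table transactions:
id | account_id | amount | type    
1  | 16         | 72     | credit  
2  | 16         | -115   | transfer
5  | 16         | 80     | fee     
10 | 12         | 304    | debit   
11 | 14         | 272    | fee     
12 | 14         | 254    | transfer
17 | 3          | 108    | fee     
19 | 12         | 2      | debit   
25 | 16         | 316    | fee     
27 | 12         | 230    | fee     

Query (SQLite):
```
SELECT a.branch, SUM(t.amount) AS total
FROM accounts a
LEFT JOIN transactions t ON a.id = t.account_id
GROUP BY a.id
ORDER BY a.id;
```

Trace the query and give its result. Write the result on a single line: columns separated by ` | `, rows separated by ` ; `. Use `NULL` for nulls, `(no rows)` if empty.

LEFT JOIN keeps every accounts row; unmatched ones get NULL for transactions columns.
Group by accounts.id and compute SUM(t.amount). SUM over an all-NULL group is NULL.
  3: ids {17} → SUM(t.amount)=108
  12: ids {10, 19, 27} → SUM(t.amount)=536
  14: ids {11, 12} → SUM(t.amount)=526
  15: ids {—} → SUM(t.amount)=NULL
  16: ids {1, 2, 5, 25} → SUM(t.amount)=353

Hanoi | 108 ; Delhi | 536 ; Austin | 526 ; Geneva | NULL ; Delhi | 353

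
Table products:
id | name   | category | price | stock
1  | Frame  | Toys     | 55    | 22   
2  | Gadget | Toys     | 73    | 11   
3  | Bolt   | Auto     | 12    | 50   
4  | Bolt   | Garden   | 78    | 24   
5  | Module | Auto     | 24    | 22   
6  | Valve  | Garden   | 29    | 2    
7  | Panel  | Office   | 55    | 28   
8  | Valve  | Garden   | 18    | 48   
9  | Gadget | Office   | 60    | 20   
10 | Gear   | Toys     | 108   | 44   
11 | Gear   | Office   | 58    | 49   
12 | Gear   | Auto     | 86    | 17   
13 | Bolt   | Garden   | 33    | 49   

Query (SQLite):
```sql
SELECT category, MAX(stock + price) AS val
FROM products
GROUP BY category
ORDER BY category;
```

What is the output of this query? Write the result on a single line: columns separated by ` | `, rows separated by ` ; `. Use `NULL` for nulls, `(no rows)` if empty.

Auto | 103 ; Garden | 102 ; Office | 107 ; Toys | 152

For each row compute stock + price.
Group by category; take MAX of the expression per group.
  Auto: ids {3, 5, 12} → MAX(stock + price)=103
  Garden: ids {4, 6, 8, 13} → MAX(stock + price)=102
  Office: ids {7, 9, 11} → MAX(stock + price)=107
  Toys: ids {1, 2, 10} → MAX(stock + price)=152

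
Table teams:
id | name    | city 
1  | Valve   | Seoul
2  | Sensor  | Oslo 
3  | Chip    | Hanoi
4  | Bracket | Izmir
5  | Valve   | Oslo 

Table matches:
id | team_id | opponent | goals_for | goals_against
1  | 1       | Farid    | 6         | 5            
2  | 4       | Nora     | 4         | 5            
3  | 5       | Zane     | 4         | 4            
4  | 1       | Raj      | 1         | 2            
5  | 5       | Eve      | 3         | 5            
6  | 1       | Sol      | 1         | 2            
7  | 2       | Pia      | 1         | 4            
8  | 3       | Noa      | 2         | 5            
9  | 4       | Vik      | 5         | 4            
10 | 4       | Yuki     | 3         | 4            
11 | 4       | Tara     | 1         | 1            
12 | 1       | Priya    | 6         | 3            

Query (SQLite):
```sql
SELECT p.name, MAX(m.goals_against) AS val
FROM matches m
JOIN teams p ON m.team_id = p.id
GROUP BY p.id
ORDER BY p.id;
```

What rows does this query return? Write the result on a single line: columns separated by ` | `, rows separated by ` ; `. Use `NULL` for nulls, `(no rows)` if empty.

Valve | 5 ; Sensor | 4 ; Chip | 5 ; Bracket | 5 ; Valve | 5

Join each matches row to its teams via team_id.
Group joined rows by teams.id; compute MAX(m.goals_against) per group.
  1: ids {1, 4, 6, 12} → MAX(m.goals_against)=5
  2: ids {7} → MAX(m.goals_against)=4
  3: ids {8} → MAX(m.goals_against)=5
  4: ids {2, 9, 10, 11} → MAX(m.goals_against)=5
  5: ids {3, 5} → MAX(m.goals_against)=5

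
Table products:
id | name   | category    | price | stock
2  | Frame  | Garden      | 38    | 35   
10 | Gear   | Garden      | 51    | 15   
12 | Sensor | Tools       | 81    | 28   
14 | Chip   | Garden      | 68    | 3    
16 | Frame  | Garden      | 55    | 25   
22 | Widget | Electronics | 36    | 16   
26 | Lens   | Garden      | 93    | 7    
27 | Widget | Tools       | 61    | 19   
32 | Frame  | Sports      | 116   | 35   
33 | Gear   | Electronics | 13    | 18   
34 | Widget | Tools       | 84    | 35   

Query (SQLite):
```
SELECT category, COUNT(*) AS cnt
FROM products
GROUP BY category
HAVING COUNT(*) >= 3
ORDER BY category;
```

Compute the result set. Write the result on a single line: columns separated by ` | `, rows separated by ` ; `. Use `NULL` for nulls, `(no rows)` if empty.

Garden | 5 ; Tools | 3

Partition products by category; compute COUNT(*) within each group.
HAVING: keep groups with count ≥ 3.
  Electronics: ids {22, 33} → COUNT(*)=2
  Garden: ids {2, 10, 14, 16, 26} → COUNT(*)=5
  Sports: ids {32} → COUNT(*)=1
  Tools: ids {12, 27, 34} → COUNT(*)=3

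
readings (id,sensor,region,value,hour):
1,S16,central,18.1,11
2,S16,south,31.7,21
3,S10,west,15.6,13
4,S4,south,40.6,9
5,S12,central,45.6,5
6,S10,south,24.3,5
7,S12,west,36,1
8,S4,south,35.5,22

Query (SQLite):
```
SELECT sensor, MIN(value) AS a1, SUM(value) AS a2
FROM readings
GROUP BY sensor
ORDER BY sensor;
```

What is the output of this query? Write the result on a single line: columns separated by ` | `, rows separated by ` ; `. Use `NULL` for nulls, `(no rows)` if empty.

S10 | 15.6 | 39.9 ; S12 | 36 | 81.6 ; S16 | 18.1 | 49.8 ; S4 | 35.5 | 76.1

Group readings by sensor.
Per group compute: MIN(value), SUM(value).
  S10: ids {3, 6} → MIN(value)=15.6, SUM(value)=39.9
  S12: ids {5, 7} → MIN(value)=36, SUM(value)=81.6
  S16: ids {1, 2} → MIN(value)=18.1, SUM(value)=49.8
  S4: ids {4, 8} → MIN(value)=35.5, SUM(value)=76.1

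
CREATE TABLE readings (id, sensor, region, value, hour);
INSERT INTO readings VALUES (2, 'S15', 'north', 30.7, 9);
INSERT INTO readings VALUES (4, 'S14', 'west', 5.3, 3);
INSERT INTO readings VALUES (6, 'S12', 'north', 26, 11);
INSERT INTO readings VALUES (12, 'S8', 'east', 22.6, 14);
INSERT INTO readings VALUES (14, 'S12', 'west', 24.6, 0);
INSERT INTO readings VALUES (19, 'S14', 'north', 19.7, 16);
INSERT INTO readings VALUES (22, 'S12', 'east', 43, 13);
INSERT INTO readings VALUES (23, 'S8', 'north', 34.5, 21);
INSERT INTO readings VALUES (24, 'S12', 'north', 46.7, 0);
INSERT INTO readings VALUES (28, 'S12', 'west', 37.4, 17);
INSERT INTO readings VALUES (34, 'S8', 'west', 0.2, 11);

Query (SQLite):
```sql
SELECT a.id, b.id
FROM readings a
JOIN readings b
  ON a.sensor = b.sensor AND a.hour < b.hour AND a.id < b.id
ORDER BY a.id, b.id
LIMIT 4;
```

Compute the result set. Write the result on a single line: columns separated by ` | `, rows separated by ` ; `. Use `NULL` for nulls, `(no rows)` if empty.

4 | 19 ; 6 | 22 ; 6 | 28 ; 12 | 23

Pairs (a,b) with same sensor, a.hour < b.hour, a.id < b.id.
sensor groups: S12:{6,14,22,24,28} S14:{4,19} S15:{2} S8:{12,23,34}
Ordered by (a.id, b.id); first 4.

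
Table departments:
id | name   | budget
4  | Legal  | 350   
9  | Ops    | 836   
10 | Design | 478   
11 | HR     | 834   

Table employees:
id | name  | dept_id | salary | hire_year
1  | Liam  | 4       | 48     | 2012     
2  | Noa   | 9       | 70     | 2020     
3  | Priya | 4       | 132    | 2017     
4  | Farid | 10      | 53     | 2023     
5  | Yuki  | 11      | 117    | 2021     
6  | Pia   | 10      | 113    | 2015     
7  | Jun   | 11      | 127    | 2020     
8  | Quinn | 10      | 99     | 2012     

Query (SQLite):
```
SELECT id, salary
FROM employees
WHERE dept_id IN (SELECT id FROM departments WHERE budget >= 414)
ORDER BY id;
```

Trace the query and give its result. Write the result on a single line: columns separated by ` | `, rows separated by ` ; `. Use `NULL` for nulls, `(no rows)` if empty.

2 | 70 ; 4 | 53 ; 5 | 117 ; 6 | 113 ; 7 | 127 ; 8 | 99

Inner query: departments.id where budget >= 414.
Outer: keep employees rows whose dept_id is in that set.
Inner query → {9, 10, 11}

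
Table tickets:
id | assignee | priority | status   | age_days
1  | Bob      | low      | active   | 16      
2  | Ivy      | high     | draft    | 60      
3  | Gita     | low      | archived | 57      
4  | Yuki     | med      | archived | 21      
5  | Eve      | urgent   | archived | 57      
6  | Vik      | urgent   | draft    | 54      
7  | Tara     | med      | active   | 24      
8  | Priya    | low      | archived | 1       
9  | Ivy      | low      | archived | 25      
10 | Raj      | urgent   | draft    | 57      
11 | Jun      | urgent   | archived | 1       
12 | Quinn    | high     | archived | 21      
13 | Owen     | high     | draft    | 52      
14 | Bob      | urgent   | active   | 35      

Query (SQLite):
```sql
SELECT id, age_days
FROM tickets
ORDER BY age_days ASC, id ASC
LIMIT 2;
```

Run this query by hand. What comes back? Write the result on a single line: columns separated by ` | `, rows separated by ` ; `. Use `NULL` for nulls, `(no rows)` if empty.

Sort by age_days asc, tiebreak id asc: (1, id=8), (1, id=11), (16, id=1), (21, id=4), (21, id=12) …. Take first 2.

8 | 1 ; 11 | 1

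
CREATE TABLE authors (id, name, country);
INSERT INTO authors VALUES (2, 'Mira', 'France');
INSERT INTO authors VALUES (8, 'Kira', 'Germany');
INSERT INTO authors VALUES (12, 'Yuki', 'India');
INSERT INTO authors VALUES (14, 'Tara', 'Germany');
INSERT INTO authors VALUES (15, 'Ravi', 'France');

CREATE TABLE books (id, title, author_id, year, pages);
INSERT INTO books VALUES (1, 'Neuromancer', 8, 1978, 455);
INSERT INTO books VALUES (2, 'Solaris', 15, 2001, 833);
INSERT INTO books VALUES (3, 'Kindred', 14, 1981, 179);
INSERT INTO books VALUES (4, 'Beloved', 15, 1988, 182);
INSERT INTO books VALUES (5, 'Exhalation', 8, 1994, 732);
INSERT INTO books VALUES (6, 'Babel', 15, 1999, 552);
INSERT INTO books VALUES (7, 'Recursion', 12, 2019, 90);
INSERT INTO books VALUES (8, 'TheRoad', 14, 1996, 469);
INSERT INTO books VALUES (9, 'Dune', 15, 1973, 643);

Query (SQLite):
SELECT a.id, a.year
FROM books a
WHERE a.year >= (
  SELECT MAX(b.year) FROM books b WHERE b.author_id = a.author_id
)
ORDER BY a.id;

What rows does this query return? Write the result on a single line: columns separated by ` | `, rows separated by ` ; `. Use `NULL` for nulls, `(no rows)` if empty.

2 | 2001 ; 5 | 1994 ; 7 | 2019 ; 8 | 1996

For each books row a, compute MAX(year) over rows sharing a.author_id.
Keep row a if a.year >= that per-group MAX.
  author_id=8: MAX(year) = 1994
  author_id=12: MAX(year) = 2019
  author_id=14: MAX(year) = 1996
  author_id=15: MAX(year) = 2001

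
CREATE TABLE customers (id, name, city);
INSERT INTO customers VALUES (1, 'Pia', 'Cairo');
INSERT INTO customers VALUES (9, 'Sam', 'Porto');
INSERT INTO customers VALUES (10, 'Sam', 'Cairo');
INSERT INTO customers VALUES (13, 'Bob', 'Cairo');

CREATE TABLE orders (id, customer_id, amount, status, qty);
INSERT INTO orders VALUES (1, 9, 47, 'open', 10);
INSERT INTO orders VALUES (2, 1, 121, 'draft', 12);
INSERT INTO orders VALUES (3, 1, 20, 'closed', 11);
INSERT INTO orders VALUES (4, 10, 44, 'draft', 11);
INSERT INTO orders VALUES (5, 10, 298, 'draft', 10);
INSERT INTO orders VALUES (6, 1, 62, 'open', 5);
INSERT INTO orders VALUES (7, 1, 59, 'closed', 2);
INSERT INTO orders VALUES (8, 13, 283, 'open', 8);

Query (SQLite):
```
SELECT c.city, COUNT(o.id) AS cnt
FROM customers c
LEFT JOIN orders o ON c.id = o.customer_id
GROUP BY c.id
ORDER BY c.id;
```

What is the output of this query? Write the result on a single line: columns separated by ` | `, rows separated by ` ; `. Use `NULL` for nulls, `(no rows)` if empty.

Cairo | 4 ; Porto | 1 ; Cairo | 2 ; Cairo | 1

LEFT JOIN keeps every customers row; unmatched ones get NULL for orders columns.
Group by customers.id and compute COUNT(o.id). COUNT(col) of an all-NULL group is 0.
  1: ids {2, 3, 6, 7} → COUNT(o.id)=4
  9: ids {1} → COUNT(o.id)=1
  10: ids {4, 5} → COUNT(o.id)=2
  13: ids {8} → COUNT(o.id)=1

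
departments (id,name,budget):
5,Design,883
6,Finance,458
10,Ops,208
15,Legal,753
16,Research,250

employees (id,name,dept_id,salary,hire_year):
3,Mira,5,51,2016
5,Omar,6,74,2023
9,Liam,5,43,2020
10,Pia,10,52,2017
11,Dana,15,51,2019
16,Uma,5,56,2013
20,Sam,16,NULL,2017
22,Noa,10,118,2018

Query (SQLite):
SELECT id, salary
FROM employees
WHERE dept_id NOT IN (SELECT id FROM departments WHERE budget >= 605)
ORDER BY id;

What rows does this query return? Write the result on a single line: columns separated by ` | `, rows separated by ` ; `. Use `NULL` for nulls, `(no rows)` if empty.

5 | 74 ; 10 | 52 ; 20 | NULL ; 22 | 118

Inner query: departments.id where budget >= 605.
Outer: keep employees rows whose dept_id is not in that set.
Inner query → {5, 15}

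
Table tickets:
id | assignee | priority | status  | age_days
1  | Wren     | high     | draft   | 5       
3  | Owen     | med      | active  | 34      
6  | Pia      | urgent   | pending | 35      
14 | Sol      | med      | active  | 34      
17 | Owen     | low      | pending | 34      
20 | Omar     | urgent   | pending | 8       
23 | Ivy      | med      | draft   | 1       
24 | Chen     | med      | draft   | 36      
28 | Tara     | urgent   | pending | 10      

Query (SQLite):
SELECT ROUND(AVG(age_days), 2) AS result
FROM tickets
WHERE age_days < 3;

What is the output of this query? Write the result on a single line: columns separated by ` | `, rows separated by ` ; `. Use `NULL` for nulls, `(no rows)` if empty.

1

Rows where age_days < 3 → age_days values: [1].
AVG = 1 / 1 (rounded to 2 dp).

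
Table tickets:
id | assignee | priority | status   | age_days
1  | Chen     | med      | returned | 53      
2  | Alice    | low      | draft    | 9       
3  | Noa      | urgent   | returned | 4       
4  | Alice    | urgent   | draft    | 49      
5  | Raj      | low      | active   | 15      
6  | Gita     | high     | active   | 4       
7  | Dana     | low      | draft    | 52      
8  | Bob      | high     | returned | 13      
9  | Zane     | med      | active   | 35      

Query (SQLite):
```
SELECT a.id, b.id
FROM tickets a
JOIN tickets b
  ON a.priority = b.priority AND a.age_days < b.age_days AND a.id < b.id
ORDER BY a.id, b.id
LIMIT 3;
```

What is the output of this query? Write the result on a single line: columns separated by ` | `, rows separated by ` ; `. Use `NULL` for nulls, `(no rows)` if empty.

Pairs (a,b) with same priority, a.age_days < b.age_days, a.id < b.id.
priority groups: high:{6,8} low:{2,5,7} med:{1,9} urgent:{3,4}
Ordered by (a.id, b.id); first 3.

2 | 5 ; 2 | 7 ; 3 | 4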